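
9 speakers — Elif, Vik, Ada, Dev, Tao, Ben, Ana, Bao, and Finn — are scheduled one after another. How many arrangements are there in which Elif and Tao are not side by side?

282240

There are 9! = 362880 arrangements in all. If Elif and Tao are adjacent, merging them into one block gives 2·(8)! = 80640 arrangements.
Complementary counting: 362880 − 80640 = 282240.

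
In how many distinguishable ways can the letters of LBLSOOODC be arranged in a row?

LBLSOOODC has 9 letters with L appearing twice and O appearing 3 times.
So there are 9! / (3!·2!) = 30240 distinguishable arrangements.

30240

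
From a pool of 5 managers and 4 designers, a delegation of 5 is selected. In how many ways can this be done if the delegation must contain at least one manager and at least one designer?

125

Total 5-person selections from all 9: C(9,5) = 126.
Subtract selections that omit an entire group: no managers → C(4,5) = 0; no designers → C(5,5) = 1.
Both groups omitted at once is impossible, so 126 − 1 = 125.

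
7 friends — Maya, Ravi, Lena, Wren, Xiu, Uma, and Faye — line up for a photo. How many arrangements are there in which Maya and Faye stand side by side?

1440

Place the 5 others and the Maya-Faye pair as 6 objects in a line; the pair has 2 internal arrangements.
That gives 2 × 6! = 2 × 720 = 1440.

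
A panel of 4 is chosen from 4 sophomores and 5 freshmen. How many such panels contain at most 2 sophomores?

105

Split by how many sophomores are chosen (0 through 2).
Sum: C(4,0)·C(5,4) + C(4,1)·C(5,3) + C(4,2)·C(5,2) = 5 + 40 + 60 = 105.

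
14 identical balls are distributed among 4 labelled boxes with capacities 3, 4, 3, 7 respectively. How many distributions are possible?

20

Ignoring the caps, the number of non-negative solutions to x_1+…+x_4 = 14 is C(17,3) = 680.
Subtract solutions that violate a single cap (substitute x_i' = x_i − (cap_i+1)): x_1 ≥ 4 gives C(13,3) = 286; x_2 ≥ 5 gives C(12,3) = 220; x_3 ≥ 4 gives C(13,3) = 286; x_4 ≥ 8 gives C(9,3) = 84. Together 876.
Add back pairs where two caps are both exceeded: 56 + 84 + 10 + 56 + 4 + 10 = 220.
Subtract triples: 4 + 0 + 0 + 0 = 4.
By inclusion–exclusion the count is 680 − 876 + 220 − 4 = 20.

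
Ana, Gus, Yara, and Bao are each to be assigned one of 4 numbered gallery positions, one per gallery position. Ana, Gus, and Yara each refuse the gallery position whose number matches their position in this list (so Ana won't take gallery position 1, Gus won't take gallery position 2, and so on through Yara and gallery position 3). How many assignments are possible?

Let Aᵢ (for i ∈ {1, 2, 3}) be the placements that put person i in their forbidden gallery position. Any j of these fix j positions, leaving (4−j)! ways to fill the rest, and there are C(3,j) ways to pick which j.
By inclusion–exclusion, the number of valid placements is Σ_{j=0}^{3} (−1)^j C(3,j)·(4−j)!.
Computing: 24 − 18 + 6 − 1 = 11.

11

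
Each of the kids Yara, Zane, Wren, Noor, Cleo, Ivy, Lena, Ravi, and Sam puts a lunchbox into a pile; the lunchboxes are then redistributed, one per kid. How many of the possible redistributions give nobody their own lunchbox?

Let Aᵢ be the assignments in which kid i gets their own lunchbox. We want the size of the complement of A₁∪…∪A_9.
By inclusion–exclusion this is Σ_{j=0}^{9} (−1)^j C(9,j)·(9−j)!.
Computing: 362880 − 362880 + 181440 − 60480 + 15120 − 3024 + 504 − 72 + 9 − 1 = 133496.

133496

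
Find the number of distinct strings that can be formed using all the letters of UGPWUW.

Letter multiplicities in UGPWUW: G×1, P×1, U×2, W×2.
So there are 6! / (2!·2!) = 180 distinguishable arrangements.

180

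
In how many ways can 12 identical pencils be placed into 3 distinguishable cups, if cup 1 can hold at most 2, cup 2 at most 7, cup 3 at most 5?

By stars and bars, unrestricted non-negative solutions to x_1+…+x_3 = 12 number C(12+2,2) = 91.
Subtract solutions that violate a single cap (substitute x_i' = x_i − (cap_i+1)): x_1 ≥ 3 gives C(11,2) = 55; x_2 ≥ 8 gives C(6,2) = 15; x_3 ≥ 6 gives C(8,2) = 28. Together 98.
Add back pairs where two caps are both exceeded: 3 + 10 + 0 = 13.
By inclusion–exclusion the count is 91 − 98 + 13 = 6.

6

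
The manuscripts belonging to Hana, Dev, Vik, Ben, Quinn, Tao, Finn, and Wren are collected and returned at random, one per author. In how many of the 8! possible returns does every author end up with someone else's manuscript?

14833

Count assignments avoiding every fixed point. For any j of the 8 authors fixed to their own manuscript, the other 8−j can be arranged in (8−j)! ways.
By inclusion–exclusion this is Σ_{j=0}^{8} (−1)^j C(8,j)·(8−j)!.
Computing: 40320 − 40320 + 20160 − 6720 + 1680 − 336 + 56 − 8 + 1 = 14833.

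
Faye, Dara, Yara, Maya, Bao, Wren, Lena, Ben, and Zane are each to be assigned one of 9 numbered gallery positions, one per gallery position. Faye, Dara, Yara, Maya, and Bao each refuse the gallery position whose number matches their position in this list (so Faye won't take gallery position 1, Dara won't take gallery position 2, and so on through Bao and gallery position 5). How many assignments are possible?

205056

Let Aᵢ (for 1 ≤ i ≤ 5) be the placements that put person i in their forbidden gallery position. Any j of these fix j positions, leaving (9−j)! ways to fill the rest, and there are C(5,j) ways to pick which j.
By inclusion–exclusion, the number of valid placements is Σ_{j=0}^{5} (−1)^j C(5,j)·(9−j)!.
Computing: 362880 − 201600 + 50400 − 7200 + 600 − 24 = 205056.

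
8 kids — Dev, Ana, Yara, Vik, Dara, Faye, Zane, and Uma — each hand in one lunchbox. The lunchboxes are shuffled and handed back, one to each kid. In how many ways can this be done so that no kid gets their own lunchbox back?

14833

Count assignments avoiding every fixed point. For any j of the 8 kids fixed to their own lunchbox, the other 8−j can be arranged in (8−j)! ways.
By inclusion–exclusion this is Σ_{j=0}^{8} (−1)^j C(8,j)·(8−j)!.
Computing: 40320 − 40320 + 20160 − 6720 + 1680 − 336 + 56 − 8 + 1 = 14833.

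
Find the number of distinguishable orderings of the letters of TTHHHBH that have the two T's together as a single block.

Treat the 2 copies of T as a single block. The multiset to arrange is then {TT, B, H, H, H, H}, 6 items in all.
That gives (6)!/(4!) = 30 arrangements.

30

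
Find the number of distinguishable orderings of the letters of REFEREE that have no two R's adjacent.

Total arrangements of REFEREE: 7!/(4!·2!) = 105.
If the two R's are adjacent, glue them into one block, leaving 6 items to arrange: (6)!/(4!) = 30 ways.
Subtracting, 105 − 30 = 75 arrangements keep the R's apart.

75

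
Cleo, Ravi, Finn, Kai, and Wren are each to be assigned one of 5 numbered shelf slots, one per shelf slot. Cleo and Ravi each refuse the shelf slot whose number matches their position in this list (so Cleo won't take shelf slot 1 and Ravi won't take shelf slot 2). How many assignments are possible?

78

Let Aᵢ (for i ∈ {1, 2}) be the placements that put person i in their forbidden shelf slot. Any j of these fix j positions, leaving (5−j)! ways to fill the rest, and there are C(2,j) ways to pick which j.
By inclusion–exclusion, the number of valid placements is Σ_{j=0}^{2} (−1)^j C(2,j)·(5−j)!.
Computing: 120 − 48 + 6 = 78.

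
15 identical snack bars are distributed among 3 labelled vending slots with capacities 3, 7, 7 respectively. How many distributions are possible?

6

By stars and bars, unrestricted non-negative solutions to x_1+…+x_3 = 15 number C(15+2,2) = 136.
Subtract solutions that violate a single cap (substitute x_i' = x_i − (cap_i+1)): x_1 ≥ 4 gives C(13,2) = 78; x_2 ≥ 8 gives C(9,2) = 36; x_3 ≥ 8 gives C(9,2) = 36. Together 150.
Add back pairs where two caps are both exceeded: 10 + 10 + 0 = 20.
By inclusion–exclusion the count is 136 − 150 + 20 = 6.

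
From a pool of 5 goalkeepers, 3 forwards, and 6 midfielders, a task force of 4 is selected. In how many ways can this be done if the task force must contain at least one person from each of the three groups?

With no constraint there are C(14,4) = 1001 possible selections.
Selections missing a whole group: no goalkeepers → C(9,4) = 126; no forwards → C(11,4) = 330; no midfielders → C(8,4) = 70.
Add back selections omitting two groups (i.e. drawn from a single group): C(5,4) + C(3,4) + C(6,4) = 20.
By inclusion–exclusion: 1001 − 526 + 20 = 495.

495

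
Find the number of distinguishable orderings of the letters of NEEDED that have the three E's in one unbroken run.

12

Treat the 3 copies of E as a single block. The multiset to arrange is then {EEE, D, D, N}, 4 items in all.
That gives (4)!/(2!) = 12 arrangements.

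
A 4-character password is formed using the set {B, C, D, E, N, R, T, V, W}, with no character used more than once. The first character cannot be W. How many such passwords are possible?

The first character has 9−1 = 8 choices (anything except W).
The remaining 3 characters are filled from the other 8 symbols without repetition: 8 × 7 × 6 = 336.
Total: 8 × 336 = 2688.

2688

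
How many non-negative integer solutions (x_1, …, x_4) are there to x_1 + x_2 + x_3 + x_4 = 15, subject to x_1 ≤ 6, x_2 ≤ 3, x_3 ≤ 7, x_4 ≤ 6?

98

Without the upper bounds there are C(18,3) = 816 ways to split 15 among 4 variables.
Subtract solutions that violate a single cap (substitute x_i' = x_i − (cap_i+1)): x_1 ≥ 7 gives C(11,3) = 165; x_2 ≥ 4 gives C(14,3) = 364; x_3 ≥ 8 gives C(10,3) = 120; x_4 ≥ 7 gives C(11,3) = 165. Together 814.
Add back pairs where two caps are both exceeded: 35 + 1 + 4 + 20 + 35 + 1 = 96.
By inclusion–exclusion the count is 816 − 814 + 96 = 98.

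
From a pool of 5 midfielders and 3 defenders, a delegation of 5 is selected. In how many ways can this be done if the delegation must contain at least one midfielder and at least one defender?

Unrestricted: C(8,5) = 56 ways to pick any 5 of the 8.
Selections missing a whole group: no midfielders → C(3,5) = 0; no defenders → C(5,5) = 1.
Both groups omitted at once is impossible, so 56 − 1 = 55.

55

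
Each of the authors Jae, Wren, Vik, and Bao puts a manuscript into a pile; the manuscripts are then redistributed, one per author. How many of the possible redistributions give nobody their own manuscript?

9

Count assignments avoiding every fixed point. For any j of the 4 authors fixed to their own manuscript, the other 4−j can be arranged in (4−j)! ways.
By inclusion–exclusion this is Σ_{j=0}^{4} (−1)^j C(4,j)·(4−j)!.
Computing: 24 − 24 + 12 − 4 + 1 = 9.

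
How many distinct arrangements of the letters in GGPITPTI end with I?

Fix I in the last position and arrange the remaining 7 letters.
Those 7 letters have G appearing twice, P appearing twice, and T appearing twice, giving (7)!/(2!·2!·2!) = 630.

630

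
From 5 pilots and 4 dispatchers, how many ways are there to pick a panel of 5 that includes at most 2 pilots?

Split by how many pilots are chosen (0 through 2).
Sum: C(5,0)·C(4,5) + C(5,1)·C(4,4) + C(5,2)·C(4,3) = 0 + 5 + 40 = 45.

45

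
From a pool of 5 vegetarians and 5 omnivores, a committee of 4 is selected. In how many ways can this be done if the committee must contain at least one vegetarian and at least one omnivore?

Unrestricted: C(10,4) = 210 ways to pick any 4 of the 10.
Selections missing a whole group: no vegetarians → C(5,4) = 5; no omnivores → C(5,4) = 5.
Both groups omitted at once is impossible, so 210 − 10 = 200.

200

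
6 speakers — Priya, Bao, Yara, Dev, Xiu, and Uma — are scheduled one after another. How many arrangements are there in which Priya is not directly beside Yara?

480

Of the 6! = 720 arrangements, those with Priya and Yara adjacent number 2 × 5! = 240 (treat the pair as a block with 2 internal orders).
So 720 − 240 = 480 arrangements keep them apart.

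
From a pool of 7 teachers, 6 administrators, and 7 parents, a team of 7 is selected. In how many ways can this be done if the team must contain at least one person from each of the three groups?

70658

With no constraint there are C(20,7) = 77520 possible selections.
Subtract selections that omit an entire group: no teachers → C(13,7) = 1716; no administrators → C(14,7) = 3432; no parents → C(13,7) = 1716.
Add back selections omitting two groups (i.e. drawn from a single group): C(7,7) + C(6,7) + C(7,7) = 2.
By inclusion–exclusion: 77520 − 6864 + 2 = 70658.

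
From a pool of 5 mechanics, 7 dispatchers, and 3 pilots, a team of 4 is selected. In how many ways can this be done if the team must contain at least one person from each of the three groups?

630

Total 4-person selections from all 15: C(15,4) = 1365.
Selections missing a whole group: no mechanics → C(10,4) = 210; no dispatchers → C(8,4) = 70; no pilots → C(12,4) = 495.
Add back selections omitting two groups (i.e. drawn from a single group): C(5,4) + C(7,4) + C(3,4) = 40.
By inclusion–exclusion: 1365 − 775 + 40 = 630.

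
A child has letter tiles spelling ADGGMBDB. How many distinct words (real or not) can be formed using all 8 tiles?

5040

Letter multiplicities in ADGGMBDB: A×1, B×2, D×2, G×2, M×1.
Dividing 8! = 40320 by 2!·2!·2! = 8 for the repeated letters gives 5040.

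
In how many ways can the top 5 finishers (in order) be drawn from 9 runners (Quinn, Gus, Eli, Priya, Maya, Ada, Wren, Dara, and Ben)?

15120

This is an ordered selection of 5 from 9: P(9,5).
That gives 9 × 8 × 7 × 6 × 5 = 15120.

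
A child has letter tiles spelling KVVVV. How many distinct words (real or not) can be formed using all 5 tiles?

5

The 5 letters of KVVVV have repeats: V appearing 4 times.
The number of distinct arrangements is 5!/(4!) = 120/24 = 5.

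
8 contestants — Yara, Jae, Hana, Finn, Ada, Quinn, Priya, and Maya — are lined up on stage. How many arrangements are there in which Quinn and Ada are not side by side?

Of the 8! = 40320 arrangements, those with Quinn and Ada adjacent number 2 × 7! = 10080 (treat the pair as a block with 2 internal orders).
Complementary counting: 40320 − 10080 = 30240.

30240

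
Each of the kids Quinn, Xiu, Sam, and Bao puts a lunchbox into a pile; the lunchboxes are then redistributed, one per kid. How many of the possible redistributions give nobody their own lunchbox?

Count assignments avoiding every fixed point. For any j of the 4 kids fixed to their own lunchbox, the other 4−j can be arranged in (4−j)! ways.
By inclusion–exclusion this is Σ_{j=0}^{4} (−1)^j C(4,j)·(4−j)!.
Computing: 24 − 24 + 12 − 4 + 1 = 9.

9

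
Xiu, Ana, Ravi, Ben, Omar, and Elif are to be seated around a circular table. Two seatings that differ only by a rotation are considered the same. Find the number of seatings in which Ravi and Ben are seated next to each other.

Glue Ravi and Ben into a block (2 internal orders). Seating 5 units around a circle gives (4)! arrangements.
So 2 × (4)! = 2 × 24 = 48.

48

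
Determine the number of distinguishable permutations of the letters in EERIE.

The 5 letters of EERIE have repeats: E appearing 3 times.
The number of distinct arrangements is 5!/(3!) = 120/6 = 20.

20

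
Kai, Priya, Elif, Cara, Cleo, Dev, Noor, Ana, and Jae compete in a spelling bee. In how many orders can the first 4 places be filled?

3024

This is an ordered selection of 4 from 9: P(9,4).
That gives 9 × 8 × 7 × 6 = 3024.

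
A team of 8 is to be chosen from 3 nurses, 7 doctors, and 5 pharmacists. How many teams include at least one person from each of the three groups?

5894

Total 8-person selections from all 15: C(15,8) = 6435.
Subtract selections that omit an entire group: no nurses → C(12,8) = 495; no doctors → C(8,8) = 1; no pharmacists → C(10,8) = 45.
Add back selections omitting two groups (i.e. drawn from a single group): C(3,8) + C(7,8) + C(5,8) = 0.
By inclusion–exclusion: 6435 − 541 + 0 = 5894.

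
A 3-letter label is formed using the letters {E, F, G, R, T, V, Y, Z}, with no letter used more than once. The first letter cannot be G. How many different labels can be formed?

294

The first letter has 8−1 = 7 choices (anything except G).
The remaining 2 letters are filled from the other 7 symbols without repetition: 7 × 6 = 42.
Total: 7 × 42 = 294.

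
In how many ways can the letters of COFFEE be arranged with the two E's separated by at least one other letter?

120

Total arrangements of COFFEE: 6!/(2!·2!) = 180.
If the two E's are adjacent, glue them into one block, leaving 5 items to arrange: (5)!/(2!) = 60 ways.
Hence 180 − 60 = 120.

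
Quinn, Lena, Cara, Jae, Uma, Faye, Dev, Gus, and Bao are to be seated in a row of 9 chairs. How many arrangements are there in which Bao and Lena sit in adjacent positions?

Treat {Bao, Lena} as a single unit. There are 8 units to order, and the pair itself can be ordered 2 ways.
That gives 2 × 8! = 2 × 40320 = 80640.

80640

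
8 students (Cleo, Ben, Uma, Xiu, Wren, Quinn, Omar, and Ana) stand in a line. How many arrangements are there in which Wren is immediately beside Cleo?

10080

Glue Wren and Cleo into one block (2 internal orders), leaving 7 units to arrange in a row.
That gives 2 × 7! = 2 × 5040 = 10080.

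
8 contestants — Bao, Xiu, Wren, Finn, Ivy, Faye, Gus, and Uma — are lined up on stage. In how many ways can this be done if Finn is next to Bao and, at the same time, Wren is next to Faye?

Treat {Finn,Bao} as one block (2 orders) and {Wren,Faye} as another (2 orders).
That leaves 6 units to arrange: 2 × 2 × 6! = 4 × 720 = 2880.

2880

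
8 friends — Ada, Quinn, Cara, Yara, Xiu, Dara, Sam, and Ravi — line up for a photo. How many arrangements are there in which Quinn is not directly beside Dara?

30240

There are 8! = 40320 arrangements in all. If Quinn and Dara are adjacent, merging them into one block gives 2·(7)! = 10080 arrangements.
Complementary counting: 40320 − 10080 = 30240.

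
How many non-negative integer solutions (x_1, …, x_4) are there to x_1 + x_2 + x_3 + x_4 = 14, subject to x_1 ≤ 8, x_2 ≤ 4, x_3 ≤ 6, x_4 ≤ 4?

121

By stars and bars, unrestricted non-negative solutions to x_1+…+x_4 = 14 number C(14+3,3) = 680.
Subtract solutions that violate a single cap (substitute x_i' = x_i − (cap_i+1)): x_1 ≥ 9 gives C(8,3) = 56; x_2 ≥ 5 gives C(12,3) = 220; x_3 ≥ 7 gives C(10,3) = 120; x_4 ≥ 5 gives C(12,3) = 220. Together 616.
Add back pairs where two caps are both exceeded: 1 + 0 + 1 + 10 + 35 + 10 = 57.
By inclusion–exclusion the count is 680 − 616 + 57 = 121.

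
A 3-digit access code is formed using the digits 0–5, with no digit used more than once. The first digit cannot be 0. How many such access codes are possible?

The first digit has 6−1 = 5 choices (anything except 0).
The remaining 2 digits are filled from the other 5 symbols without repetition: 5 × 4 = 20.
Total: 5 × 20 = 100.

100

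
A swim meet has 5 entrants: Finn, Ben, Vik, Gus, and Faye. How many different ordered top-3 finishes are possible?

60

There are 5 choices for 1st place, 4 for 2nd, and 3 for 3rd.
That gives 5 × 4 × 3 = 60.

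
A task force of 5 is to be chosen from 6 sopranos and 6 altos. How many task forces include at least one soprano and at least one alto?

Total 5-person selections from all 12: C(12,5) = 792.
Subtract selections that omit an entire group: no sopranos → C(6,5) = 6; no altos → C(6,5) = 6.
Both groups omitted at once is impossible, so 792 − 12 = 780.

780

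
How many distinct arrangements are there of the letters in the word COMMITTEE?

The 9 letters of COMMITTEE have repeats: E appearing twice, M appearing twice, and T appearing twice.
Dividing 9! = 362880 by 2!·2!·2! = 8 for the repeated letters gives 45360.

45360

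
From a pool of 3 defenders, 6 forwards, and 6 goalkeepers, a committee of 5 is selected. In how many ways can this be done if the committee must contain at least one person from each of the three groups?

With no constraint there are C(15,5) = 3003 possible selections.
Subtract selections that omit an entire group: no defenders → C(12,5) = 792; no forwards → C(9,5) = 126; no goalkeepers → C(9,5) = 126.
Add back selections omitting two groups (i.e. drawn from a single group): C(3,5) + C(6,5) + C(6,5) = 12.
By inclusion–exclusion: 3003 − 1044 + 12 = 1971.

1971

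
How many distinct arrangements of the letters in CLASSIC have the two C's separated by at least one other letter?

Total arrangements of CLASSIC: 7!/(2!·2!) = 1260.
Arrangements with the C's together: treat CC as one letter, giving (6)!/(2!) = 360.
Hence 1260 − 360 = 900.

900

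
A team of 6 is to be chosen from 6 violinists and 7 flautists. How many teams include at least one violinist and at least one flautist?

Unrestricted: C(13,6) = 1716 ways to pick any 6 of the 13.
Subtract selections that omit an entire group: no violinists → C(7,6) = 7; no flautists → C(6,6) = 1.
Both groups omitted at once is impossible, so 1716 − 8 = 1708.

1708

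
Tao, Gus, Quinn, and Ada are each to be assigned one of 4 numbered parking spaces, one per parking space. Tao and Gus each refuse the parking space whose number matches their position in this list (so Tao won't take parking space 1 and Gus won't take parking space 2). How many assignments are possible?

Let Aᵢ (for i ∈ {1, 2}) be the placements that put person i in their forbidden parking space. Any j of these fix j positions, leaving (4−j)! ways to fill the rest, and there are C(2,j) ways to pick which j.
By inclusion–exclusion, the number of valid placements is Σ_{j=0}^{2} (−1)^j C(2,j)·(4−j)!.
Computing: 24 − 12 + 2 = 14.

14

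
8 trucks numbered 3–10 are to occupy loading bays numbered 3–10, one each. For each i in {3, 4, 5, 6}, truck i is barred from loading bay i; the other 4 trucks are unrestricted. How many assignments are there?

24024

Let Aᵢ (for 3 ≤ i ≤ 6) be the placements that put truck i in its forbidden loading bay. Any j of these fix j positions, leaving (8−j)! ways to fill the rest, and there are C(4,j) ways to pick which j.
By inclusion–exclusion, the number of valid placements is Σ_{j=0}^{4} (−1)^j C(4,j)·(8−j)!.
Computing: 40320 − 20160 + 4320 − 480 + 24 = 24024.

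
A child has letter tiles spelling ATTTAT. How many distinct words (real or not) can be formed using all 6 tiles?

ATTTAT has 6 letters with A appearing twice and T appearing 4 times.
So there are 6! / (4!·2!) = 15 distinguishable arrangements.

15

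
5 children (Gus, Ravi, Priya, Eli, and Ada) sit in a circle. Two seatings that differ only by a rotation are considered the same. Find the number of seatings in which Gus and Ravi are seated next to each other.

Glue Gus and Ravi into a block (2 internal orders). Seating 4 units around a circle gives (3)! arrangements.
So 2 × (3)! = 2 × 6 = 12.

12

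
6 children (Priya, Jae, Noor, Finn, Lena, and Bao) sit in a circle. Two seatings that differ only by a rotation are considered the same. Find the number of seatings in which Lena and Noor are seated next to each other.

48

Treat {Lena, Noor} as one unit (2 internal orders) and seat the resulting 5 units around the table: (4)! circular arrangements.
So 2 × (4)! = 2 × 24 = 48.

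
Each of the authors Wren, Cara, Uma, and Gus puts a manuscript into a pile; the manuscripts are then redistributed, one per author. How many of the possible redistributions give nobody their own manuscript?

9

Count assignments avoiding every fixed point. For any j of the 4 authors fixed to their own manuscript, the other 4−j can be arranged in (4−j)! ways.
By inclusion–exclusion this is Σ_{j=0}^{4} (−1)^j C(4,j)·(4−j)!.
Computing: 24 − 24 + 12 − 4 + 1 = 9.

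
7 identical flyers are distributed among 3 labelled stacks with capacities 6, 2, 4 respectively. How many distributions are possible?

14

Without the upper bounds there are C(9,2) = 36 ways to split 7 among 3 stacks.
Subtract solutions that violate a single cap (substitute x_i' = x_i − (cap_i+1)): x_1 ≥ 7 gives C(2,2) = 1; x_2 ≥ 3 gives C(6,2) = 15; x_3 ≥ 5 gives C(4,2) = 6. Together 22.
No two caps can be exceeded simultaneously, so the pair terms are all 0.
By inclusion–exclusion the count is 36 − 22 + 0 = 14.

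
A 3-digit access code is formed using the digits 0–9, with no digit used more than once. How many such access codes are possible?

Choose and order 3 of the 10 symbols: the first digit has 10 options, the next 9, then 8.
10 × 9 × 8 = 720.

720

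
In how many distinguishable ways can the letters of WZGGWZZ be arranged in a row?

210

Letter multiplicities in WZGGWZZ: G×2, W×2, Z×3.
So there are 7! / (3!·2!·2!) = 210 distinguishable arrangements.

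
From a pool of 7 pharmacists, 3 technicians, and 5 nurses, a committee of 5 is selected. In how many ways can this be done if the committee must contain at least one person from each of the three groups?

With no constraint there are C(15,5) = 3003 possible selections.
Selections missing a whole group: no pharmacists → C(8,5) = 56; no technicians → C(12,5) = 792; no nurses → C(10,5) = 252.
Add back selections omitting two groups (i.e. drawn from a single group): C(7,5) + C(3,5) + C(5,5) = 22.
By inclusion–exclusion: 3003 − 1100 + 22 = 1925.

1925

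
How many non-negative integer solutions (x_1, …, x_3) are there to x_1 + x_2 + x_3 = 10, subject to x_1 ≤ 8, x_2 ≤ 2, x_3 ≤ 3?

9

Ignoring the caps, the number of non-negative solutions to x_1+…+x_3 = 10 is C(12,2) = 66.
Subtract solutions that violate a single cap (substitute x_i' = x_i − (cap_i+1)): x_1 ≥ 9 gives C(3,2) = 3; x_2 ≥ 3 gives C(9,2) = 36; x_3 ≥ 4 gives C(8,2) = 28. Together 67.
Add back pairs where two caps are both exceeded: 0 + 0 + 10 = 10.
By inclusion–exclusion the count is 66 − 67 + 10 = 9.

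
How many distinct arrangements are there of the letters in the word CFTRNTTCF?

CFTRNTTCF has 9 letters with C appearing twice, F appearing twice, and T appearing 3 times.
So there are 9! / (3!·2!·2!) = 15120 distinguishable arrangements.

15120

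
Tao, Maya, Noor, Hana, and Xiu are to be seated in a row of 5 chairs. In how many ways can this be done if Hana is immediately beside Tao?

48

Place the 3 others and the Hana-Tao pair as 4 objects in a line; the pair has 2 internal arrangements.
That gives 2 × 4! = 2 × 24 = 48.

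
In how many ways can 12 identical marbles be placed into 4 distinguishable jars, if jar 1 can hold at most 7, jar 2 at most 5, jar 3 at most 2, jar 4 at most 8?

Without the upper bounds there are C(15,3) = 455 ways to split 12 among 4 jars.
Subtract solutions that violate a single cap (substitute x_i' = x_i − (cap_i+1)): x_1 ≥ 8 gives C(7,3) = 35; x_2 ≥ 6 gives C(9,3) = 84; x_3 ≥ 3 gives C(12,3) = 220; x_4 ≥ 9 gives C(6,3) = 20. Together 359.
Add back pairs where two caps are both exceeded: 0 + 4 + 0 + 20 + 0 + 1 = 25.
By inclusion–exclusion the count is 455 − 359 + 25 = 121.

121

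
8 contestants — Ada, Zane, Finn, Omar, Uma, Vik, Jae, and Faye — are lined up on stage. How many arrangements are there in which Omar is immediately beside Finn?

10080

Treat {Omar, Finn} as a single unit. There are 7 units to order, and the pair itself can be ordered 2 ways.
So the count is 2·(7)! = 10080.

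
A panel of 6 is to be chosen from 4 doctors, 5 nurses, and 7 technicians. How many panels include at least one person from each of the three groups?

Total 6-person selections from all 16: C(16,6) = 8008.
Selections missing a whole group: no doctors → C(12,6) = 924; no nurses → C(11,6) = 462; no technicians → C(9,6) = 84.
Add back selections omitting two groups (i.e. drawn from a single group): C(4,6) + C(5,6) + C(7,6) = 7.
By inclusion–exclusion: 8008 − 1470 + 7 = 6545.

6545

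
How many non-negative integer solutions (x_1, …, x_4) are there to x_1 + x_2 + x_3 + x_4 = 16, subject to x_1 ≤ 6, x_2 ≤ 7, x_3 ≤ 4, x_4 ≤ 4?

54

Ignoring the caps, the number of non-negative solutions to x_1+…+x_4 = 16 is C(19,3) = 969.
Subtract solutions that violate a single cap (substitute x_i' = x_i − (cap_i+1)): x_1 ≥ 7 gives C(12,3) = 220; x_2 ≥ 8 gives C(11,3) = 165; x_3 ≥ 5 gives C(14,3) = 364; x_4 ≥ 5 gives C(14,3) = 364. Together 1113.
Add back pairs where two caps are both exceeded: 4 + 35 + 35 + 20 + 20 + 84 = 198.
By inclusion–exclusion the count is 969 − 1113 + 198 = 54.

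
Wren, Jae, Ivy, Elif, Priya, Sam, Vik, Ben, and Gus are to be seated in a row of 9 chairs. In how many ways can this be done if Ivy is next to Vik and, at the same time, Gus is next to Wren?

20160

Treat {Ivy,Vik} as one block (2 orders) and {Gus,Wren} as another (2 orders).
That leaves 7 units to arrange: 2 × 2 × 7! = 4 × 5040 = 20160.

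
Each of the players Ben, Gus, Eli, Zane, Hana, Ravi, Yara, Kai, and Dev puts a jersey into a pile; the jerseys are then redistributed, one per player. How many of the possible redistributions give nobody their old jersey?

Let Aᵢ be the assignments in which player i gets their old jersey. We want the size of the complement of A₁∪…∪A_9.
By inclusion–exclusion this is Σ_{j=0}^{9} (−1)^j C(9,j)·(9−j)!.
Computing: 362880 − 362880 + 181440 − 60480 + 15120 − 3024 + 504 − 72 + 9 − 1 = 133496.

133496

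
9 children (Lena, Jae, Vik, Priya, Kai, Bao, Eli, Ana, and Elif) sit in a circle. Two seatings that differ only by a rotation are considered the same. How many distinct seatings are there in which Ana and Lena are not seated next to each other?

30240

Without the restriction there are (8)! = 40320 seatings.
Those with Ana next to Lena: fuse the pair into one unit and seat 8 units around a circle — 2·(7)! = 10080.
Subtracting, 40320 − 10080 = 30240.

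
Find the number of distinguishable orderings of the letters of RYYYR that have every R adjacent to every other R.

Treat the 2 copies of R as a single block. The multiset to arrange is then {RR, Y, Y, Y}, 4 items in all.
That gives (4)!/(3!) = 4 arrangements.

4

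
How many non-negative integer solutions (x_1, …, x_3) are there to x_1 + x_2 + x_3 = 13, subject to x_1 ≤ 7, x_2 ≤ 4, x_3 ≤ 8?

25

Without the upper bounds there are C(15,2) = 105 ways to split 13 among 3 variables.
Subtract solutions that violate a single cap (substitute x_i' = x_i − (cap_i+1)): x_1 ≥ 8 gives C(7,2) = 21; x_2 ≥ 5 gives C(10,2) = 45; x_3 ≥ 9 gives C(6,2) = 15. Together 81.
Add back pairs where two caps are both exceeded: 1 + 0 + 0 = 1.
By inclusion–exclusion the count is 105 − 81 + 1 = 25.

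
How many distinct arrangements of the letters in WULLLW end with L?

With the last slot taken by L, it remains to arrange the other 5 letters (WULLW).
Those 5 letters have L appearing twice and W appearing twice, giving (5)!/(2!·2!) = 30.

30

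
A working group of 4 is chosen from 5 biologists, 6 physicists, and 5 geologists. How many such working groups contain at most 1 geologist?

1155

Split by how many geologists are chosen (0 through 1).
Sum: C(5,0)·C(11,4) + C(5,1)·C(11,3) = 330 + 825 = 1155.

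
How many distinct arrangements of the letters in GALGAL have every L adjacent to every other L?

30

Treat the 2 copies of L as a single block. The multiset to arrange is then {LL, A, A, G, G}, 5 items in all.
That gives (5)!/(2!·2!) = 30 arrangements.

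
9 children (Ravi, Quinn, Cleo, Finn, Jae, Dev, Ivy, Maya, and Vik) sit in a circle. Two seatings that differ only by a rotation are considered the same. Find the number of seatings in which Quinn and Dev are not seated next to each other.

Without the restriction there are (8)! = 40320 seatings.
Seatings with Quinn beside Dev: treat them as a block with 2 internal orders, giving 2 × (7)! = 10080.
Subtracting, 40320 − 10080 = 30240.

30240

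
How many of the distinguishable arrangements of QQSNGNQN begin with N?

420

Fix N in the first position and arrange the remaining 7 letters.
Those 7 letters have N appearing twice and Q appearing 3 times, giving (7)!/(3!·2!) = 420.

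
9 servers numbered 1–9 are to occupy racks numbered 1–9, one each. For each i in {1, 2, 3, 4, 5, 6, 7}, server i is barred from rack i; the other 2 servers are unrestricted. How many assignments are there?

165016

Let Aᵢ (for 1 ≤ i ≤ 7) be the placements that put server i in its forbidden rack. Any j of these fix j positions, leaving (9−j)! ways to fill the rest, and there are C(7,j) ways to pick which j.
By inclusion–exclusion, the number of valid placements is Σ_{j=0}^{7} (−1)^j C(7,j)·(9−j)!.
Computing: 362880 − 282240 + 105840 − 25200 + 4200 − 504 + 42 − 2 = 165016.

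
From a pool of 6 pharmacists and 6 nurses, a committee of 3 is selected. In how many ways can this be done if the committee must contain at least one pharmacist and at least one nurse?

With no constraint there are C(12,3) = 220 possible selections.
Selections missing a whole group: no pharmacists → C(6,3) = 20; no nurses → C(6,3) = 20.
Both groups omitted at once is impossible, so 220 − 40 = 180.

180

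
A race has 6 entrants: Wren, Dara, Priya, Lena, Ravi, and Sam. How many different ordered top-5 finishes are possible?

There are 6 choices for 1st place, 5 for 2nd, and so on down to 2 for position 5.
That gives 6 × 5 × 4 × 3 × 2 = 720.

720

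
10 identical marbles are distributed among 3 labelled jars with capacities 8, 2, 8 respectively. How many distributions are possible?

24

Ignoring the caps, the number of non-negative solutions to x_1+…+x_3 = 10 is C(12,2) = 66.
Subtract solutions that violate a single cap (substitute x_i' = x_i − (cap_i+1)): x_1 ≥ 9 gives C(3,2) = 3; x_2 ≥ 3 gives C(9,2) = 36; x_3 ≥ 9 gives C(3,2) = 3. Together 42.
No two caps can be exceeded simultaneously, so the pair terms are all 0.
By inclusion–exclusion the count is 66 − 42 + 0 = 24.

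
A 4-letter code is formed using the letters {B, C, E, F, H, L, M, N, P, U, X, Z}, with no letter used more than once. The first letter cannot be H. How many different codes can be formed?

10890

The first letter has 12−1 = 11 choices (anything except H).
The remaining 3 letters are filled from the other 11 symbols without repetition: 11 × 10 × 9 = 990.
Total: 11 × 990 = 10890.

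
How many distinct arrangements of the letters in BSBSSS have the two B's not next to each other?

Total arrangements of BSBSSS: 6!/(4!·2!) = 15.
Arrangements with the B's together: treat BB as one letter, giving (5)!/(4!) = 5.
Subtracting, 15 − 5 = 10 arrangements keep the B's apart.

10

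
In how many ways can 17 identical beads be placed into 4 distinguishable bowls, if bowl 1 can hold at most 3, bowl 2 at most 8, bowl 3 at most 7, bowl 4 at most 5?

73

By stars and bars, unrestricted non-negative solutions to x_1+…+x_4 = 17 number C(17+3,3) = 1140.
Subtract solutions that violate a single cap (substitute x_i' = x_i − (cap_i+1)): x_1 ≥ 4 gives C(16,3) = 560; x_2 ≥ 9 gives C(11,3) = 165; x_3 ≥ 8 gives C(12,3) = 220; x_4 ≥ 6 gives C(14,3) = 364. Together 1309.
Add back pairs where two caps are both exceeded: 35 + 56 + 120 + 1 + 10 + 20 = 242.
By inclusion–exclusion the count is 1140 − 1309 + 242 = 73.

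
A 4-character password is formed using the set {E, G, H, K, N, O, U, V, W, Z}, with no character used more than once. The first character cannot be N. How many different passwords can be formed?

The first character has 10−1 = 9 choices (anything except N).
The remaining 3 characters are filled from the other 9 symbols without repetition: 9 × 8 × 7 = 504.
Total: 9 × 504 = 4536.

4536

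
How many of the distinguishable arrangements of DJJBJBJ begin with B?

With the first slot taken by B, it remains to arrange the other 6 letters (DJJJBJ).
Those 6 letters have J appearing 4 times, giving (6)!/(4!) = 30.

30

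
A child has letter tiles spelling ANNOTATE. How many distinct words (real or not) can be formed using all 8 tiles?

5040

ANNOTATE has 8 letters with A appearing twice, N appearing twice, and T appearing twice.
So there are 8! / (2!·2!·2!) = 5040 distinguishable arrangements.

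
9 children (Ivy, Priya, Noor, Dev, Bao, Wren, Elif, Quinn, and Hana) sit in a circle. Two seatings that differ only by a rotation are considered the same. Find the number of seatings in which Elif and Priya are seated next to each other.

10080

Treat {Elif, Priya} as one unit (2 internal orders) and seat the resulting 8 units around the table: (7)! circular arrangements.
So 2 × (7)! = 2 × 5040 = 10080.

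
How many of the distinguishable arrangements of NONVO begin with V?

With the first slot taken by V, it remains to arrange the other 4 letters (NONO).
Those 4 letters have N appearing twice and O appearing twice, giving (4)!/(2!·2!) = 6.

6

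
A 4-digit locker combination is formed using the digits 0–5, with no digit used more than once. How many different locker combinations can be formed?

This is a permutation of 4 out of 6: P(6,4) = 6!/2!.
6 × 5 × 4 × 3 = 360.

360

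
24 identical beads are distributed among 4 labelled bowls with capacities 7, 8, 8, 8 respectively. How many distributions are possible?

Without the upper bounds there are C(27,3) = 2925 ways to split 24 among 4 bowls.
Subtract solutions that violate a single cap (substitute x_i' = x_i − (cap_i+1)): x_1 ≥ 8 gives C(19,3) = 969; x_2 ≥ 9 gives C(18,3) = 816; x_3 ≥ 9 gives C(18,3) = 816; x_4 ≥ 9 gives C(18,3) = 816. Together 3417.
Add back pairs where two caps are both exceeded: 120 + 120 + 120 + 84 + 84 + 84 = 612.
By inclusion–exclusion the count is 2925 − 3417 + 612 = 120.

120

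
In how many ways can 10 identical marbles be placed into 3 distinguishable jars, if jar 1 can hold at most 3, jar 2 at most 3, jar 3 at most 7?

Ignoring the caps, the number of non-negative solutions to x_1+…+x_3 = 10 is C(12,2) = 66.
Subtract solutions that violate a single cap (substitute x_i' = x_i − (cap_i+1)): x_1 ≥ 4 gives C(8,2) = 28; x_2 ≥ 4 gives C(8,2) = 28; x_3 ≥ 8 gives C(4,2) = 6. Together 62.
Add back pairs where two caps are both exceeded: 6 + 0 + 0 = 6.
By inclusion–exclusion the count is 66 − 62 + 6 = 10.

10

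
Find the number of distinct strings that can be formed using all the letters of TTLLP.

TTLLP has 5 letters with L appearing twice and T appearing twice.
Dividing 5! = 120 by 2!·2! = 4 for the repeated letters gives 30.

30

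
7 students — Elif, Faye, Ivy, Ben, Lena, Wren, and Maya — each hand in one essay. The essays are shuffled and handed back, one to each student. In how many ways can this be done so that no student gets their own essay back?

1854

Count assignments avoiding every fixed point. For any j of the 7 students fixed to their own essay, the other 7−j can be arranged in (7−j)! ways.
By inclusion–exclusion this is Σ_{j=0}^{7} (−1)^j C(7,j)·(7−j)!.
Computing: 5040 − 5040 + 2520 − 840 + 210 − 42 + 7 − 1 = 1854.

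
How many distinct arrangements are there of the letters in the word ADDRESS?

Letter multiplicities in ADDRESS: A×1, D×2, E×1, R×1, S×2.
The number of distinct arrangements is 7!/(2!·2!) = 5040/4 = 1260.

1260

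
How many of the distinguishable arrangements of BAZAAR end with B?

With the last slot taken by B, it remains to arrange the other 5 letters (AZAAR).
Those 5 letters have A appearing 3 times, giving (5)!/(3!) = 20.

20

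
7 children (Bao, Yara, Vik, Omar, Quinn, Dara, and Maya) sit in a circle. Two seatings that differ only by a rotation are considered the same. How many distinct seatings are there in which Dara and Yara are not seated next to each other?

All circular seatings of 7 people number (6)! = 720.
Those with Dara next to Yara: fuse the pair into one unit and seat 6 units around a circle — 2·(5)! = 240.
Subtracting, 720 − 240 = 480.

480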